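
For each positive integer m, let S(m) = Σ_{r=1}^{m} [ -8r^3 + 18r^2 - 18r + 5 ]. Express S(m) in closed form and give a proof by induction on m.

S(m) = -m(2m^3 - 2m^2 + 2m + 1)

We claim S(m) = -m(2m^3 - 2m^2 + 2m + 1) for all m ≥ 1.
Base case (m = 1): S(1) = -3, and the closed form gives -3. They agree.
For the inductive step, assume it holds for an arbitrary r ≥ 1, so S(r) = r(-2r^3 + 2r^2 - 2r - 1).
Then S(r+1) = S(r) + (-8r^3 - 6r^2 - 6r - 3) = (r(-2r^3 + 2r^2 - 2r - 1)) + (-8r^3 - 6r^2 - 6r - 3).
Simplifying, S(r+1) = -(r + 1)(2r^3 + 4r^2 + 4r + 3) = -(r+1)(2(r+1)^3 - 2(r+1)^2 + 2(r+1) + 1),
which is the closed form with m = r+1.
Hence, by induction on m, the claim holds for every m ≥ 1.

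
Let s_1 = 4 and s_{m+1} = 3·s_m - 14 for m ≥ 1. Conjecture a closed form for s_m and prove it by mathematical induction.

Computing the first terms: s_1 = 4, s_2 = -2, s_3 = -20. This suggests s_m = -3^m + 7.
Base step (m = 1): the formula gives 4 = 4 = s_1.
Inductive step: suppose the statement holds for some i ≥ 1, so s_i = -3^i + 7.
Then s_{i+1} = 3·s_i - 14 = 3·(-3^i + 7) - 14 = -3^(i + 1) + 7,
which is the claimed formula at m = i+1.
Hence, by induction on m, the claim holds for every m ≥ 1.

s_m = -3^m + 7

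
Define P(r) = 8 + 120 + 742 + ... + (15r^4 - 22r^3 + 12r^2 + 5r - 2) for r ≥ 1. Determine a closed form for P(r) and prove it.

We claim P(r) = r(3r^4 + 2r^3 - 2r^2 + 3r + 2) for all r ≥ 1.
When r = 1: P(1) = 8, and the closed form gives 8. They agree.
For the inductive step, assume it holds for an arbitrary i ≥ 1, so P(i) = i(3i^4 + 2i^3 - 2i^2 + 3i + 2).
Then P(i+1) = P(i) + (15i^4 + 38i^3 + 36i^2 + 23i + 8) = (i(3i^4 + 2i^3 - 2i^2 + 3i + 2)) + (15i^4 + 38i^3 + 36i^2 + 23i + 8).
Simplifying, P(i+1) = (i + 1)(3i^4 + 14i^3 + 22i^2 + 17i + 8) = (i+1)(3(i+1)^4 + 2(i+1)^3 - 2(i+1)^2 + 3(i+1) + 2),
which is the closed form with r = i+1.
By induction, the statement is established for all r ≥ 1.

P(r) = r(3r^4 + 2r^3 - 2r^2 + 3r + 2)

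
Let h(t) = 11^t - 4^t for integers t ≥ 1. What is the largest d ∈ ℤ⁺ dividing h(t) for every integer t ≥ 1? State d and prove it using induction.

Computing the first values: h(1) = 7 and h(2) = 105; gcd(7, 105) = 7, so d ≤ 7.
We prove 7 | 11^t - 4^t for all t ≥ 1 by induction on t.
For the base case t = 1: h(1) = 7 = 7·(1), so 7 | h(1).
Inductive step: suppose the statement holds for some m ≥ 1, i.e. 7 | h(m). Then
11^{m+1} − 4^{m+1} = 11·11^m − 4·4^m = 11·(11^m − 4^m) + (7)·4^m. The first term is divisible by 7 by the inductive hypothesis, and the second term (7)·4^m is divisible by 7 since 7 | 7. Hence 7 | h(m+1).
This completes the induction.
Therefore the largest such d is 7.

d = 7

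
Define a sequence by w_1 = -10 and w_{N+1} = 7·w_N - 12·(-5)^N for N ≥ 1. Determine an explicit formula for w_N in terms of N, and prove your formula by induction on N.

w_N = (-5)^N - 5·7^(N - 1)

Computing the first terms: w_1 = -10, w_2 = -10, w_3 = -370. This suggests w_N = (-5)^N - 5·7^(N - 1).
When N = 1: the formula gives -10 = -10 = w_1.
Suppose the result is true for N = j, so w_j = (-5)^j - 5·7^(j - 1).
Then w_{j+1} = 7·w_j - 12·(-5)^j = 7·((-5)^j - 5·7^(j - 1)) - 12·(-5)^j = (-5)^(j + 1) - 5·7^j = (-5)^(j+1) - 5·7^((j+1) - 1),
which is the claimed formula at N = j+1.
This completes the induction.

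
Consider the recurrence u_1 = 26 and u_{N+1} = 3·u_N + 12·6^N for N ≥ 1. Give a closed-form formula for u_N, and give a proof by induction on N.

Computing the first terms: u_1 = 26, u_2 = 150, u_3 = 882. This suggests u_N = 2·3^(N - 1) + 4·6^N.
Base case (N = 1): the formula gives 26 = 26 = u_1.
For the inductive step, assume it holds for an arbitrary p ≥ 1, so u_p = 2·3^(p - 1) + 4·6^p.
Then u_{p+1} = 3·u_p + 12·6^p = 3·(2·3^(p - 1) + 4·6^p) + 12·6^p = 2·3^p + 4·6^(p + 1) = 2·3^((p+1) - 1) + 4·6^(p+1),
which is the claimed formula at N = p+1.
Hence, by induction on N, the claim holds for every N ≥ 1.

u_N = 2·3^(N - 1) + 4·6^N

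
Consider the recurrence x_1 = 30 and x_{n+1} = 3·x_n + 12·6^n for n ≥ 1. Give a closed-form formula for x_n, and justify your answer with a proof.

Computing the first terms: x_1 = 30, x_2 = 162, x_3 = 918. This suggests x_n = 2·3^n + 4·6^n.
Base step (n = 1): the formula gives 30 = 30 = x_1.
Inductive step: assume the claim holds for n = i, so x_i = 2·3^i + 4·6^i.
Then x_{i+1} = 3·x_i + 12·6^i = 3·(2·3^i + 4·6^i) + 12·6^i = 2·3^(i + 1) + 4·6^(i + 1),
which is the claimed formula at n = i+1.
By the principle of mathematical induction, the result holds for all n ≥ 1.

x_n = 2·3^n + 4·6^n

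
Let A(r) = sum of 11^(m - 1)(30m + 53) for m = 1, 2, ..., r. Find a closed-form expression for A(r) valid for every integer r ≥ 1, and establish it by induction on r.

A(r) = 11^r(3r + 5) - 5

We claim A(r) = 11^r(3r + 5) - 5 for all r ≥ 1.
For the base case r = 1: A(1) = 83, and the closed form gives 83. They agree.
Inductive step: assume the claim holds for r = m, so A(m) = 11^m(3m + 5) - 5.
Then A(m+1) = A(m) + (11^m(30m + 83)) = (11^m(3m + 5) - 5) + (11^m(30m + 83)).
Simplifying, A(m+1) = 33·11^m·m + 88·11^m - 5 = 11^(m+1)(3(m+1) + 5) - 5,
which is the closed form with r = m+1.
By the principle of mathematical induction, the result holds for all r ≥ 1.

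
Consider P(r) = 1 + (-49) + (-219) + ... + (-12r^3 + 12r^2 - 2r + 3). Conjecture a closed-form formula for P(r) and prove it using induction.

We claim P(r) = -r(3r^3 + 2r^2 - 2r - 4) for all r ≥ 1.
When r = 1: P(1) = 1, and the closed form gives 1. They agree.
For the inductive step, assume it holds for an arbitrary m ≥ 1, so P(m) = m(-3m^3 - 2m^2 + 2m + 4).
Then P(m+1) = P(m) + (-12m^3 - 24m^2 - 14m + 1) = (m(-3m^3 - 2m^2 + 2m + 4)) + (-12m^3 - 24m^2 - 14m + 1).
Simplifying, P(m+1) = -(m + 1)(3m^3 + 11m^2 + 11m - 1) = -(m+1)(3(m+1)^3 + 2(m+1)^2 - 2(m+1) - 4),
which is the closed form with r = m+1.
By induction, the statement is established for all r ≥ 1.

P(r) = -r(3r^3 + 2r^2 - 2r - 4)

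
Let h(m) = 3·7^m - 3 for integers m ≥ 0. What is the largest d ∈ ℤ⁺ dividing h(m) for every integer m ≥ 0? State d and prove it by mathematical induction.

Computing the first values: h(0) = 0 and h(1) = 18; gcd(0, 18) = 18, so d ≤ 18.
We prove 18 | 3·7^m - 3 for all m ≥ 0 by induction on m.
For the base case m = 0: h(0) = 0 = 18·(0), so 18 | h(0).
Suppose the result is true for m = p, i.e. 18 | h(p). Then
h(p+1) = 3·7^(p+1) - 3 = 7·(3·7^p - 3) + 18 = 7·h(p) + 18. The first term is divisible by 18 by the inductive hypothesis, and 18 is divisible by 18. Hence 18 | h(p+1).
By induction, the statement is established for all m ≥ 0.
Therefore the largest such d is 18.

d = 18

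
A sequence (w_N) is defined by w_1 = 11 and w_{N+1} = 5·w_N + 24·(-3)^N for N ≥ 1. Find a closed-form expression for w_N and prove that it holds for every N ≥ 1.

Computing the first terms: w_1 = 11, w_2 = -17, w_3 = 131. This suggests w_N = (-3)^(N + 1) + 2·5^(N - 1).
Base step (N = 1): the formula gives 11 = 11 = w_1.
Inductive step: suppose the statement holds for some k ≥ 1, so w_k = (-3)^(k + 1) + 2·5^(k - 1).
Then w_{k+1} = 5·w_k + 24·(-3)^k = 5·((-3)^(k + 1) + 2·5^(k - 1)) + 24·(-3)^k = (-3)^(k + 2) + 2·5^k = (-3)^((k+1) + 1) + 2·5^((k+1) - 1),
which is the claimed formula at N = k+1.
Hence, by induction on N, the claim holds for every N ≥ 1.

w_N = (-3)^(N + 1) + 2·5^(N - 1)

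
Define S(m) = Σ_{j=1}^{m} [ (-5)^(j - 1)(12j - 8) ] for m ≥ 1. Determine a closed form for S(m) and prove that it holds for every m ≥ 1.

We claim S(m) = (-5)^m(-2m + 1) - 1 for all m ≥ 1.
Base step (m = 1): S(1) = 4, and the closed form gives 4. They agree.
Suppose the result is true for m = j, so S(j) = (-5)^j(-2j + 1) - 1.
Then S(j+1) = S(j) + ((-5)^j(12j + 4)) = ((-5)^j(-2j + 1) - 1) + ((-5)^j(12j + 4)).
Simplifying, S(j+1) = 10(-5)^j·j + 5(-5)^j - 1 = (-5)^(j+1)(-2(j+1) + 1) - 1,
which is the closed form with m = j+1.
By induction, the statement is established for all m ≥ 1.

S(m) = (-5)^m(-2m + 1) - 1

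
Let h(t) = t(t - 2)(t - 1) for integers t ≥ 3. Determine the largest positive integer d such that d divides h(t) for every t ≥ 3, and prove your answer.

d = 6

Computing the first values: h(3) = 6 and h(4) = 24; gcd(6, 24) = 6, so d ≤ 6.
We prove 6 | t(t - 2)(t - 1) for all t ≥ 3 by induction on t.
When t = 3: h(3) = 6 = 6·(1), so 6 | h(3).
Inductive step: assume the claim holds for t = r, i.e. 6 | h(r). Then
h(r+1) − h(r) = (r-1)·r·(r+1) − (r-2)·(r-1)·r = (r-1)·r·[(r+1) − (r-2)] = 3·(r-1)·r. The product of 2 consecutive integers is divisible by (2)! = 2, so h(r+1) − h(r) is divisible by 3·2 = 6. By the inductive hypothesis 6 | h(r), hence 6 | h(r+1).
By the principle of mathematical induction, the result holds for all t ≥ 3.
Therefore the largest such d is 6.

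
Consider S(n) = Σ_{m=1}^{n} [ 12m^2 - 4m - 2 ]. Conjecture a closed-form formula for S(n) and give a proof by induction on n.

S(n) = 2n(2n^2 + 2n - 1)

We claim S(n) = 2n(2n^2 + 2n - 1) for all n ≥ 1.
Base step (n = 1): S(1) = 6, and the closed form gives 6. They agree.
Suppose the result is true for n = m, so S(m) = 2m(2m^2 + 2m - 1).
Then S(m+1) = S(m) + (12m^2 + 20m + 6) = (2m(2m^2 + 2m - 1)) + (12m^2 + 20m + 6).
Simplifying, S(m+1) = 2(m + 1)(2m^2 + 6m + 3) = 2(m+1)(2(m+1)^2 + 2(m+1) - 1),
which is the closed form with n = m+1.
By the principle of mathematical induction, the result holds for all n ≥ 1.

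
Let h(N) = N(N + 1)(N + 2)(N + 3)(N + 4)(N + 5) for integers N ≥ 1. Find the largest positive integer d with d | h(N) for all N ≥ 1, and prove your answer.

d = 720

Computing the first values: h(1) = 720 and h(2) = 5040; gcd(720, 5040) = 720, so d ≤ 720.
We prove 720 | N(N + 1)(N + 2)(N + 3)(N + 4)(N + 5) for all N ≥ 1 by induction on N.
When N = 1: h(1) = 720 = 720·(1), so 720 | h(1).
Suppose the result is true for N = k, i.e. 720 | h(k). Then
h(k+1) − h(k) = (k+1)·(k+2)·(k+3)·(k+4)·(k+5)·(k+6) − k·(k+1)·(k+2)·(k+3)·(k+4)·(k+5) = (k+1)·(k+2)·(k+3)·(k+4)·(k+5)·[(k+6) − k] = 6·(k+1)·(k+2)·(k+3)·(k+4)·(k+5). The product of 5 consecutive integers is divisible by (5)! = 120, so h(k+1) − h(k) is divisible by 6·120 = 720. By the inductive hypothesis 720 | h(k), hence 720 | h(k+1).
This completes the induction.
Therefore the largest such d is 720.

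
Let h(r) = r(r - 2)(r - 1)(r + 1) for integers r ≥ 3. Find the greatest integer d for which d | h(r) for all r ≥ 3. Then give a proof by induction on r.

Computing the first values: h(3) = 24 and h(4) = 120; gcd(24, 120) = 24, so d ≤ 24.
We prove 24 | r(r - 2)(r - 1)(r + 1) for all r ≥ 3 by induction on r.
For the base case r = 3: h(3) = 24 = 24·(1), so 24 | h(3).
Inductive step: suppose the statement holds for some p ≥ 3, i.e. 24 | h(p). Then
h(p+1) − h(p) = (p-1)·p·(p+1)·(p+2) − (p-2)·(p-1)·p·(p+1) = (p-1)·p·(p+1)·[(p+2) − (p-2)] = 4·(p-1)·p·(p+1). The product of 3 consecutive integers is divisible by (3)! = 6, so h(p+1) − h(p) is divisible by 4·6 = 24. By the inductive hypothesis 24 | h(p), hence 24 | h(p+1).
Hence, by induction on r, the claim holds for every r ≥ 3.
Therefore the largest such d is 24.

d = 24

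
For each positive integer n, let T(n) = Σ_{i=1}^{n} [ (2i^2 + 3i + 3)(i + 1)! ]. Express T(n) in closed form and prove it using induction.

T(n) = (2n + 1)(n + 2)! - 2

We claim T(n) = (2n + 1)(n + 2)! - 2 for all n ≥ 1.
For the base case n = 1: T(1) = 16, and the closed form gives 16. They agree.
Inductive step: assume the claim holds for n = i, so T(i) = (2i + 1)(i + 2)! - 2.
Then T(i+1) = T(i) + ((2i^2 + 7i + 8)(i + 2)!) = ((2i + 1)(i + 2)! - 2) + ((2i^2 + 7i + 8)(i + 2)!).
Simplifying, T(i+1) = (2(i+1) + 1)((i+1) + 2)! - 2,
which is the closed form with n = i+1.
This completes the induction.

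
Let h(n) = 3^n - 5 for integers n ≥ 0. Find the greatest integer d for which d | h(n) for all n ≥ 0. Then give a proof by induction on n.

Computing the first values: h(0) = -4 and h(1) = -2; gcd(-4, -2) = 2, so d ≤ 2.
We prove 2 | 3^n - 5 for all n ≥ 0 by induction on n.
Base step (n = 0): h(0) = -4 = 2·(-2), so 2 | h(0).
For the inductive step, assume it holds for an arbitrary j ≥ 0, i.e. 2 | h(j). Then
h(j+1) = 3^(j+1) - 5 = 3·(3^j - 5) + 10 = 3·h(j) + 10. The first term is divisible by 2 by the inductive hypothesis, and 10 is divisible by 2. Hence 2 | h(j+1).
This completes the induction.
Therefore the largest such d is 2.

d = 2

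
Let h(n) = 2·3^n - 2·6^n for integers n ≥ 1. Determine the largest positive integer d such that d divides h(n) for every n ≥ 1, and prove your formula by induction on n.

Computing the first values: h(1) = -6 and h(2) = -54; gcd(-6, -54) = 6, so d ≤ 6.
We prove 6 | 2·3^n - 2·6^n for all n ≥ 1 by induction on n.
Base case (n = 1): h(1) = -6 = 6·(-1), so 6 | h(1).
Inductive step: suppose the statement holds for some p ≥ 1, i.e. 6 | h(p). Then
h(p+1) − 6·h(p) = (2·3^(p+1) - 2·6^(p+1)) − 6·(2·3^p - 2·6^p) = (2)·3^p·(3 − 6) = (-6)·3^p. Since 6 | h(p) by the inductive hypothesis, 6 | 6·h(p); and 6 | -6 since -6 = 6·-1. Therefore 6 | h(p+1).
By the principle of mathematical induction, the result holds for all n ≥ 1.
Therefore the largest such d is 6.

d = 6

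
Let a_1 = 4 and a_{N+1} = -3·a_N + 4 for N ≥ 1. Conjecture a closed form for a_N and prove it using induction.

Computing the first terms: a_1 = 4, a_2 = -8, a_3 = 28. This suggests a_N = -(-3)^N + 1.
Base step (N = 1): the formula gives 4 = 4 = a_1.
For the inductive step, assume it holds for an arbitrary r ≥ 1, so a_r = -(-3)^r + 1.
Then a_{r+1} = -3·a_r + 4 = -3·(-(-3)^r + 1) + 4 = -(-3)^(r + 1) + 1,
which is the claimed formula at N = r+1.
Hence, by induction on N, the claim holds for every N ≥ 1.

a_N = -(-3)^N + 1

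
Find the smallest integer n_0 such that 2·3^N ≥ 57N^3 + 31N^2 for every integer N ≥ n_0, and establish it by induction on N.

n_0 = 10

At N = 9: 39366 < 44064, so the inequality fails and n_0 ≥ 10. We prove 2·3^N ≥ 57N^3 + 31N^2 for all N ≥ 10.
For the base case N = 10: 2·3^N = 118098 and 57N^3 + 31N^2 = 60100, so 118098 ≥ 60100.
Suppose the result is true for N = k, so 2·3^k ≥ 57k^3 + 31k^2.
Then 2·3^(k + 1) = 3·(2·3^k) ≥ 3·(57k^3 + 31k^2).
Also, for k ≥ 10 we have 3·(57k^3 + 31k^2) ≥ 57(k+1)^3 + 31(k+1)^2, since 3·(57k^3 + 31k^2) − (57(k+1)^3 + 31(k+1)^2) = 114k^3 - 109k^2 - 233k - 88, which is nonnegative for all k ≥ 10.
Combining, 2·3^(k + 1) ≥ 57(k+1)^3 + 31(k+1)^2.
Hence, by induction on N, the claim holds for every N ≥ 10.
Hence the smallest such n_0 is 10.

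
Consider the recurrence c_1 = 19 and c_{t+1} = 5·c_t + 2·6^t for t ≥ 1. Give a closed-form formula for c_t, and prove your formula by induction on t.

c_t = 7·5^(t - 1) + 2·6^t

Computing the first terms: c_1 = 19, c_2 = 107, c_3 = 607. This suggests c_t = 7·5^(t - 1) + 2·6^t.
When t = 1: the formula gives 19 = 19 = c_1.
Suppose the result is true for t = j, so c_j = 7·5^(j - 1) + 2·6^j.
Then c_{j+1} = 5·c_j + 2·6^j = 5·(7·5^(j - 1) + 2·6^j) + 2·6^j = 7·5^j + 2·6^(j + 1) = 7·5^((j+1) - 1) + 2·6^(j+1),
which is the claimed formula at t = j+1.
This completes the induction.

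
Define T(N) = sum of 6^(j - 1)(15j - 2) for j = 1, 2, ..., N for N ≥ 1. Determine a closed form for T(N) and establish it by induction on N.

We claim T(N) = 6^N(3N - 1) + 1 for all N ≥ 1.
Base case (N = 1): T(1) = 13, and the closed form gives 13. They agree.
For the inductive step, assume it holds for an arbitrary j ≥ 1, so T(j) = 6^j(3j - 1) + 1.
Then T(j+1) = T(j) + (6^j(15j + 13)) = (6^j(3j - 1) + 1) + (6^j(15j + 13)).
Simplifying, T(j+1) = 18·6^j·j + 12·6^j + 1 = 6^(j+1)(3(j+1) - 1) + 1,
which is the closed form with N = j+1.
This completes the induction.

T(N) = 6^N(3N - 1) + 1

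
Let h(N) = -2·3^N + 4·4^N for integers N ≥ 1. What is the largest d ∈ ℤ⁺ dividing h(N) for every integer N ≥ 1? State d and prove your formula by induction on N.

d = 2

Computing the first values: h(1) = 10 and h(2) = 46; gcd(10, 46) = 2, so d ≤ 2.
We prove 2 | -2·3^N + 4·4^N for all N ≥ 1 by induction on N.
Base step (N = 1): h(1) = 10 = 2·(5), so 2 | h(1).
Inductive step: suppose the statement holds for some j ≥ 1, i.e. 2 | h(j). Then
h(j+1) − 4·h(j) = (-2·3^(j+1) + 4·4^(j+1)) − 4·(-2·3^j + 4·4^j) = (-2)·3^j·(3 − 4) = (2)·3^j. Since 2 | h(j) by the inductive hypothesis, 2 | 4·h(j); and 2 | 2 since 2 = 2·1. Therefore 2 | h(j+1).
Hence, by induction on N, the claim holds for every N ≥ 1.
Therefore the largest such d is 2.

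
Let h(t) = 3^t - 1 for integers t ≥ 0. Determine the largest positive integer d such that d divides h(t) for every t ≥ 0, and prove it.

Computing the first values: h(0) = 0 and h(1) = 2; gcd(0, 2) = 2, so d ≤ 2.
We prove 2 | 3^t - 1 for all t ≥ 0 by induction on t.
When t = 0: h(0) = 0 = 2·(0), so 2 | h(0).
Inductive step: assume the claim holds for t = i, i.e. 2 | h(i). Then
h(i+1) = 3^(i+1) - 1 = 3·(3^i - 1) + 2 = 3·h(i) + 2. The first term is divisible by 2 by the inductive hypothesis, and 2 is divisible by 2. Hence 2 | h(i+1).
Hence, by induction on t, the claim holds for every t ≥ 0.
Therefore the largest such d is 2.

d = 2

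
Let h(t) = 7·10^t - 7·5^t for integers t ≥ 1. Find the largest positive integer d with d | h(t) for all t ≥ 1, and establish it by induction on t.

d = 35

Computing the first values: h(1) = 35 and h(2) = 525; gcd(35, 525) = 35, so d ≤ 35.
We prove 35 | 7·10^t - 7·5^t for all t ≥ 1 by induction on t.
Base case (t = 1): h(1) = 35 = 35·(1), so 35 | h(1).
Inductive step: assume the claim holds for t = r, i.e. 35 | h(r). Then
h(r+1) − 10·h(r) = (7·10^(r+1) - 7·5^(r+1)) − 10·(7·10^r - 7·5^r) = (-7)·5^r·(5 − 10) = (35)·5^r. Since 35 | h(r) by the inductive hypothesis, 35 | 10·h(r); and 35 | 35 since 35 = 35·1. Therefore 35 | h(r+1).
Hence, by induction on t, the claim holds for every t ≥ 1.
Therefore the largest such d is 35.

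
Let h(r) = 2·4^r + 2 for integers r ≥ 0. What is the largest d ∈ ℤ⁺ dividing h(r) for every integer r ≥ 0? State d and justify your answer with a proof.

Computing the first values: h(0) = 4 and h(1) = 10; gcd(4, 10) = 2, so d ≤ 2.
We prove 2 | 2·4^r + 2 for all r ≥ 0 by induction on r.
When r = 0: h(0) = 4 = 2·(2), so 2 | h(0).
Inductive step: assume the claim holds for r = m, i.e. 2 | h(m). Then
h(m+1) = 2·4^(m+1) + 2 = 4·(2·4^m + 2) - 6 = 4·h(m) - 6. The first term is divisible by 2 by the inductive hypothesis, and -6 is divisible by 2. Hence 2 | h(m+1).
By the principle of mathematical induction, the result holds for all r ≥ 0.
Therefore the largest such d is 2.

d = 2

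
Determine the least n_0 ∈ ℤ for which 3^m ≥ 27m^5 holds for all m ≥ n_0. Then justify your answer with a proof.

At m = 15: 14348907 < 20503125, so the inequality fails and n_0 ≥ 16. We prove 3^m ≥ 27m^5 for all m ≥ 16.
For the base case m = 16: 3^m = 43046721 and 27m^5 = 28311552, so 43046721 ≥ 28311552.
Suppose the result is true for m = k, so 3^k ≥ 27k^5.
Then 3^(k + 1) = 3·(3^k) ≥ 3·(27k^5).
Also, for k ≥ 16 we have 3·(27k^5) ≥ 27(k+1)^5, since 3 ≥ (1 + 1/k)^5 for all k ≥ 16.
Combining, 3^(k + 1) ≥ 27(k+1)^5.
By the principle of mathematical induction, the result holds for all m ≥ 16.
Hence the smallest such n_0 is 16.

n_0 = 16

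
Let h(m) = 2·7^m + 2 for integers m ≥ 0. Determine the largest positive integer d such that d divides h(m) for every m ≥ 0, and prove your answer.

Computing the first values: h(0) = 4 and h(1) = 16; gcd(4, 16) = 4, so d ≤ 4.
We prove 4 | 2·7^m + 2 for all m ≥ 0 by induction on m.
For the base case m = 0: h(0) = 4 = 4·(1), so 4 | h(0).
Suppose the result is true for m = k, i.e. 4 | h(k). Then
h(k+1) = 2·7^(k+1) + 2 = 7·(2·7^k + 2) - 12 = 7·h(k) - 12. The first term is divisible by 4 by the inductive hypothesis, and -12 is divisible by 4. Hence 4 | h(k+1).
This completes the induction.
Therefore the largest such d is 4.

d = 4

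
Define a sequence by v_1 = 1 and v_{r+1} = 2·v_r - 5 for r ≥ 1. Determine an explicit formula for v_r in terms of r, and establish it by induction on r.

Computing the first terms: v_1 = 1, v_2 = -3, v_3 = -11. This suggests v_r = -2^(r + 1) + 5.
When r = 1: the formula gives 1 = 1 = v_1.
Inductive step: suppose the statement holds for some p ≥ 1, so v_p = -2^(p + 1) + 5.
Then v_{p+1} = 2·v_p - 5 = 2·(-2^(p + 1) + 5) - 5 = -2^(p + 2) + 5 = -2^((p+1) + 1) + 5,
which is the claimed formula at r = p+1.
Hence, by induction on r, the claim holds for every r ≥ 1.

v_r = -2^(r + 1) + 5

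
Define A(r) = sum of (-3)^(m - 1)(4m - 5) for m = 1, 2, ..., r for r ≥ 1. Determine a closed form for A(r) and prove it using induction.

A(r) = (-3)^r(-r + 1) - 1

We claim A(r) = (-3)^r(-r + 1) - 1 for all r ≥ 1.
When r = 1: A(1) = -1, and the closed form gives -1. They agree.
Inductive step: assume the claim holds for r = m, so A(m) = (-3)^m(-m + 1) - 1.
Then A(m+1) = A(m) + ((-3)^m(4m - 1)) = ((-3)^m(-m + 1) - 1) + ((-3)^m(4m - 1)).
Simplifying, A(m+1) = 3(-3)^m·m - 1 = (-3)^(m+1)(-(m+1) + 1) - 1,
which is the closed form with r = m+1.
This completes the induction.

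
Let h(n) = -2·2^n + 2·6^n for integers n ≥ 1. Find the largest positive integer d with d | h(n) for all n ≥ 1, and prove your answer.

d = 8

Computing the first values: h(1) = 8 and h(2) = 64; gcd(8, 64) = 8, so d ≤ 8.
We prove 8 | -2·2^n + 2·6^n for all n ≥ 1 by induction on n.
Base step (n = 1): h(1) = 8 = 8·(1), so 8 | h(1).
Inductive step: assume the claim holds for n = k, i.e. 8 | h(k). Then
h(k+1) − 6·h(k) = (-2·2^(k+1) + 2·6^(k+1)) − 6·(-2·2^k + 2·6^k) = (-2)·2^k·(2 − 6) = (8)·2^k. Since 8 | h(k) by the inductive hypothesis, 8 | 6·h(k); and 8 | 8 since 8 = 8·1. Therefore 8 | h(k+1).
By induction, the statement is established for all n ≥ 1.
Therefore the largest such d is 8.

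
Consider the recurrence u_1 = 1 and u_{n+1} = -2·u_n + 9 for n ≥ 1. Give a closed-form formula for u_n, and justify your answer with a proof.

u_n = (-2)^n + 3

Computing the first terms: u_1 = 1, u_2 = 7, u_3 = -5. This suggests u_n = (-2)^n + 3.
Base step (n = 1): the formula gives 1 = 1 = u_1.
For the inductive step, assume it holds for an arbitrary p ≥ 1, so u_p = (-2)^p + 3.
Then u_{p+1} = -2·u_p + 9 = -2·((-2)^p + 3) + 9 = (-2)^(p + 1) + 3,
which is the claimed formula at n = p+1.
Hence, by induction on n, the claim holds for every n ≥ 1.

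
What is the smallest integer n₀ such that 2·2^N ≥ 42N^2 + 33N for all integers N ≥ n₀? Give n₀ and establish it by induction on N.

At N = 11: 4096 < 5445, so the inequality fails and n₀ ≥ 12. We prove 2·2^N ≥ 42N^2 + 33N for all N ≥ 12.
When N = 12: 2·2^N = 8192 and 42N^2 + 33N = 6444, so 8192 ≥ 6444.
For the inductive step, assume it holds for an arbitrary i ≥ 12, so 2·2^i ≥ 42i^2 + 33i.
Then 2·2^(i + 1) = 2·(2·2^i) ≥ 2·(42i^2 + 33i).
Also, for i ≥ 12 we have 2·(42i^2 + 33i) ≥ 42(i+1)^2 + 33(i+1), since 2·(42i^2 + 33i) − (42(i+1)^2 + 33(i+1)) = 42i^2 - 51i - 75, which is nonnegative for all i ≥ 12.
Combining, 2·2^(i + 1) ≥ 42(i+1)^2 + 33(i+1).
Hence, by induction on N, the claim holds for every N ≥ 12.
Hence the smallest such n₀ is 12.

n₀ = 12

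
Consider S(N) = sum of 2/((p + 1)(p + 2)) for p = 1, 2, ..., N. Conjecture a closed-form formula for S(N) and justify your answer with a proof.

S(N) = N/(N + 2)

We claim S(N) = N/(N + 2) for all N ≥ 1.
Base step (N = 1): S(1) = 1/3, and the closed form gives 1/3. They agree.
Suppose the result is true for N = p, so S(p) = p/(p + 2).
Then S(p+1) = S(p) + (2/((p + 2)(p + 3))) = (p/(p + 2)) + (2/((p + 2)(p + 3))).
Simplifying, S(p+1) = (p + 1)/(p + 3) = (p+1)/((p+1) + 2),
which is the closed form with N = p+1.
This completes the induction.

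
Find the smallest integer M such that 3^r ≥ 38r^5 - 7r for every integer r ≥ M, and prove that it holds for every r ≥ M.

At r = 15: 14348907 < 28856145, so the inequality fails and M ≥ 16. We prove 3^r ≥ 38r^5 - 7r for all r ≥ 16.
When r = 16: 3^r = 43046721 and 38r^5 - 7r = 39845776, so 43046721 ≥ 39845776.
Inductive step: assume the claim holds for r = i, so 3^i ≥ 38i^5 - 7i.
Then 3^(i + 1) = 3·(3^i) ≥ 3·(38i^5 - 7i).
Also, for i ≥ 16 we have 3·(38i^5 - 7i) ≥ 38(i+1)^5 - 7(i+1), since 3·(38i^5 - 7i) − (38(i+1)^5 - 7(i+1)) = 76i^5 - 190i^4 - 380i^3 - 380i^2 - 204i - 31, which is nonnegative for all i ≥ 16.
Combining, 3^(i + 1) ≥ 38(i+1)^5 - 7(i+1).
Hence, by induction on r, the claim holds for every r ≥ 16.
Hence the smallest such M is 16.

M = 16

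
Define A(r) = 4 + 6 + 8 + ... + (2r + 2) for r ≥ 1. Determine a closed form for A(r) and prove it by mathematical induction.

A(r) = r(r + 3)

We claim A(r) = r(r + 3) for all r ≥ 1.
Base step (r = 1): A(1) = 4, and the closed form gives 4. They agree.
For the inductive step, assume it holds for an arbitrary m ≥ 1, so A(m) = m(m + 3).
Then A(m+1) = A(m) + (2m + 4) = (m(m + 3)) + (2m + 4).
Simplifying, A(m+1) = (m + 1)(m + 4) = (m+1)((m+1) + 3),
which is the closed form with r = m+1.
By induction, the statement is established for all r ≥ 1.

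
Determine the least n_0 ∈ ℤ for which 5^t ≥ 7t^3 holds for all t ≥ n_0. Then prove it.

n_0 = 4

At t = 3: 125 < 189, so the inequality fails and n_0 ≥ 4. We prove 5^t ≥ 7t^3 for all t ≥ 4.
For the base case t = 4: 5^t = 625 and 7t^3 = 448, so 625 ≥ 448.
For the inductive step, assume it holds for an arbitrary j ≥ 4, so 5^j ≥ 7j^3.
Then 5^(j + 1) = 5·(5^j) ≥ 5·(7j^3).
Also, for j ≥ 4 we have 5·(7j^3) ≥ 7(j+1)^3, since 5 ≥ (1 + 1/j)^3 for all j ≥ 4.
Combining, 5^(j + 1) ≥ 7(j+1)^3.
By the principle of mathematical induction, the result holds for all t ≥ 4.
Hence the smallest such n_0 is 4.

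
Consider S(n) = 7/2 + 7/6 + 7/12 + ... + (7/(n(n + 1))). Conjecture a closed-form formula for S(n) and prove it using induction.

S(n) = 7n/(n + 1)

We claim S(n) = 7n/(n + 1) for all n ≥ 1.
When n = 1: S(1) = 7/2, and the closed form gives 7/2. They agree.
For the inductive step, assume it holds for an arbitrary r ≥ 1, so S(r) = 7r/(r + 1).
Then S(r+1) = S(r) + (7/((r + 1)(r + 2))) = (7r/(r + 1)) + (7/((r + 1)(r + 2))).
Simplifying, S(r+1) = 7(r + 1)/(r + 2) = 7(r+1)/((r+1) + 1),
which is the closed form with n = r+1.
By the principle of mathematical induction, the result holds for all n ≥ 1.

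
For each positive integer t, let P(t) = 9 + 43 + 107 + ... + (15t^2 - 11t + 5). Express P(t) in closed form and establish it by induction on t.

We claim P(t) = t(5t^2 + 2t + 2) for all t ≥ 1.
Base step (t = 1): P(1) = 9, and the closed form gives 9. They agree.
Inductive step: assume the claim holds for t = j, so P(j) = j(5j^2 + 2j + 2).
Then P(j+1) = P(j) + (15j^2 + 19j + 9) = (j(5j^2 + 2j + 2)) + (15j^2 + 19j + 9).
Simplifying, P(j+1) = (j + 1)(5j^2 + 12j + 9) = (j+1)(5(j+1)^2 + 2(j+1) + 2),
which is the closed form with t = j+1.
Hence, by induction on t, the claim holds for every t ≥ 1.

P(t) = t(5t^2 + 2t + 2)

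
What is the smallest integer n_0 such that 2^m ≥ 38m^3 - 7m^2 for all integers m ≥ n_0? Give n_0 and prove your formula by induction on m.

At m = 17: 131072 < 184671, so the inequality fails and n_0 ≥ 18. We prove 2^m ≥ 38m^3 - 7m^2 for all m ≥ 18.
Base case (m = 18): 2^m = 262144 and 38m^3 - 7m^2 = 219348, so 262144 ≥ 219348.
For the inductive step, assume it holds for an arbitrary i ≥ 18, so 2^i ≥ 38i^3 - 7i^2.
Then 2^(i + 1) = 2·(2^i) ≥ 2·(38i^3 - 7i^2).
Also, for i ≥ 18 we have 2·(38i^3 - 7i^2) ≥ 38(i+1)^3 - 7(i+1)^2, since 2·(38i^3 - 7i^2) − (38(i+1)^3 - 7(i+1)^2) = 38i^3 - 121i^2 - 100i - 31, which is nonnegative for all i ≥ 18.
Combining, 2^(i + 1) ≥ 38(i+1)^3 - 7(i+1)^2.
By the principle of mathematical induction, the result holds for all m ≥ 18.
Hence the smallest such n_0 is 18.

n_0 = 18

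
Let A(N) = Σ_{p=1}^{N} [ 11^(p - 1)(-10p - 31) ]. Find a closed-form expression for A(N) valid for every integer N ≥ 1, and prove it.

A(N) = -11^N(N + 3) + 3

We claim A(N) = -11^N(N + 3) + 3 for all N ≥ 1.
When N = 1: A(1) = -41, and the closed form gives -41. They agree.
Inductive step: suppose the statement holds for some p ≥ 1, so A(p) = -11^p(p + 3) + 3.
Then A(p+1) = A(p) + (11^p(-10p - 41)) = (-11^p(p + 3) + 3) + (11^p(-10p - 41)).
Simplifying, A(p+1) = -11·11^p·p - 44·11^p + 3 = -11^(p+1)((p+1) + 3) + 3,
which is the closed form with N = p+1.
Hence, by induction on N, the claim holds for every N ≥ 1.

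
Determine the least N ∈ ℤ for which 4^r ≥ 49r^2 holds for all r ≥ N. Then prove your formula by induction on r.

N = 6

At r = 5: 1024 < 1225, so the inequality fails and N ≥ 6. We prove 4^r ≥ 49r^2 for all r ≥ 6.
Base step (r = 6): 4^r = 4096 and 49r^2 = 1764, so 4096 ≥ 1764.
Inductive step: suppose the statement holds for some p ≥ 6, so 4^p ≥ 49p^2.
Then 4^(p + 1) = 4·(4^p) ≥ 4·(49p^2).
Also, for p ≥ 6 we have 4·(49p^2) ≥ 49(p+1)^2, since 4 ≥ (1 + 1/p)^2 for all p ≥ 6.
Combining, 4^(p + 1) ≥ 49(p+1)^2.
By the principle of mathematical induction, the result holds for all r ≥ 6.
Hence the smallest such N is 6.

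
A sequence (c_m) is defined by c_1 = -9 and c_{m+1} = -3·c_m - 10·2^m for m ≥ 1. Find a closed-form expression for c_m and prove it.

c_m = -5(-3)^(m - 1) - 2^(m + 1)

Computing the first terms: c_1 = -9, c_2 = 7, c_3 = -61. This suggests c_m = -5(-3)^(m - 1) - 2^(m + 1).
Base step (m = 1): the formula gives -9 = -9 = c_1.
Inductive step: suppose the statement holds for some r ≥ 1, so c_r = -5(-3)^(r - 1) - 2^(r + 1).
Then c_{r+1} = -3·c_r - 10·2^r = -3·(-5(-3)^(r - 1) - 2^(r + 1)) - 10·2^r = -5(-3)^r - 2^(r + 2) = -5(-3)^((r+1) - 1) - 2^((r+1) + 1),
which is the claimed formula at m = r+1.
Hence, by induction on m, the claim holds for every m ≥ 1.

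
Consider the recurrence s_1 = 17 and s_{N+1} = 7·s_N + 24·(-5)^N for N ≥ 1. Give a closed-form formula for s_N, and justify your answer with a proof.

s_N = -2(-5)^N + 7^N

Computing the first terms: s_1 = 17, s_2 = -1, s_3 = 593. This suggests s_N = -2(-5)^N + 7^N.
Base case (N = 1): the formula gives 17 = 17 = s_1.
Suppose the result is true for N = p, so s_p = -2(-5)^p + 7^p.
Then s_{p+1} = 7·s_p + 24·(-5)^p = 7·(-2(-5)^p + 7^p) + 24·(-5)^p = -2(-5)^(p + 1) + 7^(p + 1),
which is the claimed formula at N = p+1.
By the principle of mathematical induction, the result holds for all N ≥ 1.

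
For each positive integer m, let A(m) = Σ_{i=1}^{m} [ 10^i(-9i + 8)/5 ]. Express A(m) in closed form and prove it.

We claim A(m) = 2·10^m(-m + 1) - 2 for all m ≥ 1.
For the base case m = 1: A(1) = -2, and the closed form gives -2. They agree.
Inductive step: suppose the statement holds for some i ≥ 1, so A(i) = 2·10^i(-i + 1) - 2.
Then A(i+1) = A(i) + (10^i(-18i - 2)) = (2·10^i(-i + 1) - 2) + (10^i(-18i - 2)).
Simplifying, A(i+1) = -20·10^i·i - 2 = 2·10^(i+1)(-(i+1) + 1) - 2,
which is the closed form with m = i+1.
Hence, by induction on m, the claim holds for every m ≥ 1.

A(m) = 2·10^m(-m + 1) - 2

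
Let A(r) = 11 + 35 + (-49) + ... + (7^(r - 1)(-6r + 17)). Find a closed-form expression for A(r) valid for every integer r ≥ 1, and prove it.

We claim A(r) = 7^r(-r + 3) - 3 for all r ≥ 1.
Base step (r = 1): A(1) = 11, and the closed form gives 11. They agree.
Inductive step: suppose the statement holds for some i ≥ 1, so A(i) = 7^i(-i + 3) - 3.
Then A(i+1) = A(i) + (7^i(-6i + 11)) = (7^i(-i + 3) - 3) + (7^i(-6i + 11)).
Simplifying, A(i+1) = -7·7^i·i + 14·7^i - 3 = 7^(i+1)(-(i+1) + 3) - 3,
which is the closed form with r = i+1.
Hence, by induction on r, the claim holds for every r ≥ 1.

A(r) = 7^r(-r + 3) - 3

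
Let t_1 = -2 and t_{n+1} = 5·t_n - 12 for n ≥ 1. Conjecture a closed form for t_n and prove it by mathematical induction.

t_n = -5^n + 3

Computing the first terms: t_1 = -2, t_2 = -22, t_3 = -122. This suggests t_n = -5^n + 3.
Base step (n = 1): the formula gives -2 = -2 = t_1.
For the inductive step, assume it holds for an arbitrary m ≥ 1, so t_m = -5^m + 3.
Then t_{m+1} = 5·t_m - 12 = 5·(-5^m + 3) - 12 = -5^(m + 1) + 3,
which is the claimed formula at n = m+1.
By the principle of mathematical induction, the result holds for all n ≥ 1.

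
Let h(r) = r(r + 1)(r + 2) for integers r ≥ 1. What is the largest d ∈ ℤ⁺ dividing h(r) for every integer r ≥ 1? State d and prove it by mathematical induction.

Computing the first values: h(1) = 6 and h(2) = 24; gcd(6, 24) = 6, so d ≤ 6.
We prove 6 | r(r + 1)(r + 2) for all r ≥ 1 by induction on r.
Base case (r = 1): h(1) = 6 = 6·(1), so 6 | h(1).
Inductive step: assume the claim holds for r = k, i.e. 6 | h(k). Then
h(k+1) − h(k) = (k+1)·(k+2)·(k+3) − k·(k+1)·(k+2) = (k+1)·(k+2)·[(k+3) − k] = 3·(k+1)·(k+2). The product of 2 consecutive integers is divisible by (2)! = 2, so h(k+1) − h(k) is divisible by 3·2 = 6. By the inductive hypothesis 6 | h(k), hence 6 | h(k+1).
By the principle of mathematical induction, the result holds for all r ≥ 1.
Therefore the largest such d is 6.

d = 6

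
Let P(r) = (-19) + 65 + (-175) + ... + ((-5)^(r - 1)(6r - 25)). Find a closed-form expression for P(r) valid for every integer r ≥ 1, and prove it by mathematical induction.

We claim P(r) = (-5)^r(-r + 4) - 4 for all r ≥ 1.
When r = 1: P(1) = -19, and the closed form gives -19. They agree.
Suppose the result is true for r = p, so P(p) = (-5)^p(-p + 4) - 4.
Then P(p+1) = P(p) + ((-5)^p(6p - 19)) = ((-5)^p(-p + 4) - 4) + ((-5)^p(6p - 19)).
Simplifying, P(p+1) = 5(-5)^p·p - 15(-5)^p - 4 = (-5)^(p+1)(-(p+1) + 4) - 4,
which is the closed form with r = p+1.
By the principle of mathematical induction, the result holds for all r ≥ 1.

P(r) = (-5)^r(-r + 4) - 4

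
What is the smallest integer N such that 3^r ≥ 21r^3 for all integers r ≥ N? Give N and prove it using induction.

At r = 8: 6561 < 10752, so the inequality fails and N ≥ 9. We prove 3^r ≥ 21r^3 for all r ≥ 9.
Base case (r = 9): 3^r = 19683 and 21r^3 = 15309, so 19683 ≥ 15309.
Inductive step: suppose the statement holds for some k ≥ 9, so 3^k ≥ 21k^3.
Then 3^(k + 1) = 3·(3^k) ≥ 3·(21k^3).
Also, for k ≥ 9 we have 3·(21k^3) ≥ 21(k+1)^3, since 3 ≥ (1 + 1/k)^3 for all k ≥ 9.
Combining, 3^(k + 1) ≥ 21(k+1)^3.
This completes the induction.
Hence the smallest such N is 9.

N = 9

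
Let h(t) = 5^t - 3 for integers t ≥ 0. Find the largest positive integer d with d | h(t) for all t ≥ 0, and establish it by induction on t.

d = 2

Computing the first values: h(0) = -2 and h(1) = 2; gcd(-2, 2) = 2, so d ≤ 2.
We prove 2 | 5^t - 3 for all t ≥ 0 by induction on t.
For the base case t = 0: h(0) = -2 = 2·(-1), so 2 | h(0).
For the inductive step, assume it holds for an arbitrary k ≥ 0, i.e. 2 | h(k). Then
h(k+1) = 5^(k+1) - 3 = 5·(5^k - 3) + 12 = 5·h(k) + 12. The first term is divisible by 2 by the inductive hypothesis, and 12 is divisible by 2. Hence 2 | h(k+1).
By the principle of mathematical induction, the result holds for all t ≥ 0.
Therefore the largest such d is 2.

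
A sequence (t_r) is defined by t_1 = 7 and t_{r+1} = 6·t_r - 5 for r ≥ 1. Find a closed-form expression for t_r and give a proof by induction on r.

Computing the first terms: t_1 = 7, t_2 = 37, t_3 = 217. This suggests t_r = 6^r + 1.
Base case (r = 1): the formula gives 7 = 7 = t_1.
Inductive step: suppose the statement holds for some i ≥ 1, so t_i = 6^i + 1.
Then t_{i+1} = 6·t_i - 5 = 6·(6^i + 1) - 5 = 6^(i + 1) + 1,
which is the claimed formula at r = i+1.
By the principle of mathematical induction, the result holds for all r ≥ 1.

t_r = 6^r + 1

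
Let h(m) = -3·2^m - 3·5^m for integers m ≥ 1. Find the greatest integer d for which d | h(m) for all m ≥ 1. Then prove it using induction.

d = 3

Computing the first values: h(1) = -21 and h(2) = -87; gcd(-21, -87) = 3, so d ≤ 3.
We prove 3 | -3·2^m - 3·5^m for all m ≥ 1 by induction on m.
Base case (m = 1): h(1) = -21 = 3·(-7), so 3 | h(1).
For the inductive step, assume it holds for an arbitrary r ≥ 1, i.e. 3 | h(r). Then
h(r+1) − 5·h(r) = (-3·2^(r+1) - 3·5^(r+1)) − 5·(-3·2^r - 3·5^r) = (-3)·2^r·(2 − 5) = (9)·2^r. Since 3 | h(r) by the inductive hypothesis, 3 | 5·h(r); and 3 | 9 since 9 = 3·3. Therefore 3 | h(r+1).
By induction, the statement is established for all m ≥ 1.
Therefore the largest such d is 3.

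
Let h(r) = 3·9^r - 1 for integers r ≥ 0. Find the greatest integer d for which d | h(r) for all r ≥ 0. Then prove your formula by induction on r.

Computing the first values: h(0) = 2 and h(1) = 26; gcd(2, 26) = 2, so d ≤ 2.
We prove 2 | 3·9^r - 1 for all r ≥ 0 by induction on r.
For the base case r = 0: h(0) = 2 = 2·(1), so 2 | h(0).
Inductive step: assume the claim holds for r = m, i.e. 2 | h(m). Then
h(m+1) = 3·9^(m+1) - 1 = 9·(3·9^m - 1) + 8 = 9·h(m) + 8. The first term is divisible by 2 by the inductive hypothesis, and 8 is divisible by 2. Hence 2 | h(m+1).
By the principle of mathematical induction, the result holds for all r ≥ 0.
Therefore the largest such d is 2.

d = 2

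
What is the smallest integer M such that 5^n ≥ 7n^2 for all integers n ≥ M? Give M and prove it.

M = 3

At n = 2: 25 < 28, so the inequality fails and M ≥ 3. We prove 5^n ≥ 7n^2 for all n ≥ 3.
When n = 3: 5^n = 125 and 7n^2 = 63, so 125 ≥ 63.
For the inductive step, assume it holds for an arbitrary i ≥ 3, so 5^i ≥ 7i^2.
Then 5^(i + 1) = 5·(5^i) ≥ 5·(7i^2).
Also, for i ≥ 3 we have 5·(7i^2) ≥ 7(i+1)^2, since 5 ≥ (1 + 1/i)^2 for all i ≥ 3.
Combining, 5^(i + 1) ≥ 7(i+1)^2.
By the principle of mathematical induction, the result holds for all n ≥ 3.
Hence the smallest such M is 3.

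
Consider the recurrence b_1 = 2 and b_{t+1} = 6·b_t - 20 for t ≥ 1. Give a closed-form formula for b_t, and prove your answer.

b_t = -2·6^(t - 1) + 4

Computing the first terms: b_1 = 2, b_2 = -8, b_3 = -68. This suggests b_t = -2·6^(t - 1) + 4.
When t = 1: the formula gives 2 = 2 = b_1.
Inductive step: assume the claim holds for t = r, so b_r = -2·6^(r - 1) + 4.
Then b_{r+1} = 6·b_r - 20 = 6·(-2·6^(r - 1) + 4) - 20 = -2·6^r + 4 = -2·6^((r+1) - 1) + 4,
which is the claimed formula at t = r+1.
By induction, the statement is established for all t ≥ 1.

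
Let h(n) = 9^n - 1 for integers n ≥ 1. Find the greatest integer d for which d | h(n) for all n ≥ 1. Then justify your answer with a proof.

d = 8

Computing the first values: h(1) = 8 and h(2) = 80; gcd(8, 80) = 8, so d ≤ 8.
We prove 8 | 9^n - 1 for all n ≥ 1 by induction on n.
Base case (n = 1): h(1) = 8 = 8·(1), so 8 | h(1).
Suppose the result is true for n = r, i.e. 8 | h(r). Then
9^{r+1} − 1^{r+1} = 9·9^r − 1·1^r = 9·(9^r − 1^r) + (8)·1^r. The first term is divisible by 8 by the inductive hypothesis, and the second term (8)·1^r is divisible by 8 since 8 | 8. Hence 8 | h(r+1).
By induction, the statement is established for all n ≥ 1.
Therefore the largest such d is 8.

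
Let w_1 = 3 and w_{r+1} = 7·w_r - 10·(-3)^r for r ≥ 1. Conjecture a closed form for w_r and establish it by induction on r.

w_r = (-3)^r + 6·7^(r - 1)

Computing the first terms: w_1 = 3, w_2 = 51, w_3 = 267. This suggests w_r = (-3)^r + 6·7^(r - 1).
Base step (r = 1): the formula gives 3 = 3 = w_1.
Inductive step: suppose the statement holds for some k ≥ 1, so w_k = (-3)^k + 6·7^(k - 1).
Then w_{k+1} = 7·w_k - 10·(-3)^k = 7·((-3)^k + 6·7^(k - 1)) - 10·(-3)^k = (-3)^(k + 1) + 6·7^k = (-3)^(k+1) + 6·7^((k+1) - 1),
which is the claimed formula at r = k+1.
By the principle of mathematical induction, the result holds for all r ≥ 1.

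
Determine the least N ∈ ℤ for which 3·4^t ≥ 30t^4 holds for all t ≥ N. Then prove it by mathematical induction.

At t = 7: 49152 < 72030, so the inequality fails and N ≥ 8. We prove 3·4^t ≥ 30t^4 for all t ≥ 8.
Base step (t = 8): 3·4^t = 196608 and 30t^4 = 122880, so 196608 ≥ 122880.
Inductive step: suppose the statement holds for some i ≥ 8, so 3·4^i ≥ 30i^4.
Then 3·4^(i + 1) = 4·(3·4^i) ≥ 4·(30i^4).
Also, for i ≥ 8 we have 4·(30i^4) ≥ 30(i+1)^4, since 4 ≥ (1 + 1/i)^4 for all i ≥ 8.
Combining, 3·4^(i + 1) ≥ 30(i+1)^4.
By induction, the statement is established for all t ≥ 8.
Hence the smallest such N is 8.

N = 8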